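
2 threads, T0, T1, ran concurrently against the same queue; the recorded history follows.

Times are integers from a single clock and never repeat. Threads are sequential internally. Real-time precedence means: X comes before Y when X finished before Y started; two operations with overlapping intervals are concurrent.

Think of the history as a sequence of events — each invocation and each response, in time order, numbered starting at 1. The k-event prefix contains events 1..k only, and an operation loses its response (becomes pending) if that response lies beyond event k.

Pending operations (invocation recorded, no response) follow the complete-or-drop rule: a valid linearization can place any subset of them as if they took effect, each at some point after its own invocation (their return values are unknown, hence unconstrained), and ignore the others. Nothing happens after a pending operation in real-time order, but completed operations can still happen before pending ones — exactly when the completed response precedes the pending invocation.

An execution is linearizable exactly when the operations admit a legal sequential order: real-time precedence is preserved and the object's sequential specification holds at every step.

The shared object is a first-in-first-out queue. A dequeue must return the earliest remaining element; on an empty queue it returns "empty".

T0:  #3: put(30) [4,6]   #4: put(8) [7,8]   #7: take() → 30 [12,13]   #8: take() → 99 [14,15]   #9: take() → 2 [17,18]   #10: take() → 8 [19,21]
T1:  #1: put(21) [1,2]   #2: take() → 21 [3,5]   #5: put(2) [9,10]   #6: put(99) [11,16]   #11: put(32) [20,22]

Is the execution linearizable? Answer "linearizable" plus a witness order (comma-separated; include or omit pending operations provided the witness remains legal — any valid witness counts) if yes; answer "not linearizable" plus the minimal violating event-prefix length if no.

not linearizable — minimal violating prefix: 15 events

events 1..14 are fine; event 15 — the response of #8 at time 15 — makes the prefix non-linearizable
every one of the 2 real-time-consistent orders over 7 completed queue ops fails the sequential spec
every completion of the 1 pending operation (#6) was checked; none linearizes
e.g. #1, #2, #3, #4, #5, #7, #8 (pending dropped): illegal at step 7, since #8 take() → 99 cannot apply there
e.g. #1, #3, #2, #4, #5, #7, #8 (pending dropped): illegal at step 7, since #8 take() → 99 cannot apply there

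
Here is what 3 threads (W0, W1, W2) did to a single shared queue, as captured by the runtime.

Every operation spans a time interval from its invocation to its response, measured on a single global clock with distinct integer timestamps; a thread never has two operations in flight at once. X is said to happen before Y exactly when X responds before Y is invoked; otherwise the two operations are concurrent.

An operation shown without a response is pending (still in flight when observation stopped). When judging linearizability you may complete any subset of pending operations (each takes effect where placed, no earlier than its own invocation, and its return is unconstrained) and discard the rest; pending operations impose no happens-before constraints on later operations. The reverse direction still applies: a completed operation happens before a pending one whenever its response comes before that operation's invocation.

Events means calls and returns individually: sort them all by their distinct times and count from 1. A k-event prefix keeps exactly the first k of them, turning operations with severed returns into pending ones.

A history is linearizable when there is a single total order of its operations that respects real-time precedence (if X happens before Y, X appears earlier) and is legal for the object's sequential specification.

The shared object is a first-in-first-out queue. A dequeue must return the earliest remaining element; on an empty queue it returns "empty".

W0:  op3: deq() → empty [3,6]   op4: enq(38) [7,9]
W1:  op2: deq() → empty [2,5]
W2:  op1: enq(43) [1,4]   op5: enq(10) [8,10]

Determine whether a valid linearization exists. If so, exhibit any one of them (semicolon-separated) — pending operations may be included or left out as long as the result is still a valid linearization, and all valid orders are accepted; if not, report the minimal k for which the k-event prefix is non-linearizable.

1. op2 deq() → empty, leaving queue <>
2. op3 deq() → empty, leaving queue <>
3. op1 enq(43), leaving queue <43>
4. op4 enq(38), leaving queue <43,38>
5. op5 enq(10), leaving queue <43,38,10>

linearizable — witness: op2; op3; op1; op4; op5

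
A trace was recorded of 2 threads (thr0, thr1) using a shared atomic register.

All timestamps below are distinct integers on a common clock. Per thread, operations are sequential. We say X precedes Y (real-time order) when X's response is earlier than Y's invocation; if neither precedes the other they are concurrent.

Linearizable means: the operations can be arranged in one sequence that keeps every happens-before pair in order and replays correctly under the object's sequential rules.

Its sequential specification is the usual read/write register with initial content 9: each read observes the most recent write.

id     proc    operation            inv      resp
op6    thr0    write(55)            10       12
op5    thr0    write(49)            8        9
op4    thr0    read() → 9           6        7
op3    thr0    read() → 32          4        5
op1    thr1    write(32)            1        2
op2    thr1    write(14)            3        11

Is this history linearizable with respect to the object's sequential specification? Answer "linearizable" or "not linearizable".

the violation lands at event 7, op4's response at time 7: events 1..6 linearize, events 1..7 do not
one real-time candidate order over the 3 completed operations — the atomic register replay rejects it
every completion of the 1 pending operation (op2) was checked; none linearizes
take op1, op3, op4 (pending dropped): step 3 already fails, because op4 read() → 9 cannot occur there

not linearizable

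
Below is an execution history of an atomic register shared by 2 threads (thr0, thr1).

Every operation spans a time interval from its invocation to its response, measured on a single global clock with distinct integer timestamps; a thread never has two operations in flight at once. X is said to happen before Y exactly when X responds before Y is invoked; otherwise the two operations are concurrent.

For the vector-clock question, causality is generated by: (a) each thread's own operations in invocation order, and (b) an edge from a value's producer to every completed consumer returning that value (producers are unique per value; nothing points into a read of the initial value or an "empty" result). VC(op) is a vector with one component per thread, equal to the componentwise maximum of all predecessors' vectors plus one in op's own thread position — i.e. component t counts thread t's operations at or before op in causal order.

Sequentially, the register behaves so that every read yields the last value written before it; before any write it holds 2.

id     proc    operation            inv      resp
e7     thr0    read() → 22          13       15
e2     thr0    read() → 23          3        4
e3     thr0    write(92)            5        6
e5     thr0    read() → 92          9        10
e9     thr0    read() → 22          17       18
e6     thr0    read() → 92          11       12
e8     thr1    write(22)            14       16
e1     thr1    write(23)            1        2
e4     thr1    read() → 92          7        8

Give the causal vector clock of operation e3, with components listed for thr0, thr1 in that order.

(2, 1)

invoked at 1, e1 has no predecessors; its own thr1 bump gives (0, 1)
invoked at 3, e2 merges VC(e1)=(0, 1) and bumps thr0's slot → (1, 1)
invoked at 5, e3 merges VC(e2)=(1, 1) and bumps thr0's slot → (2, 1)
invoked at 7, e4 merges VC(e1)=(0, 1), VC(e3)=(2, 1) and bumps thr1's slot → (2, 2)
invoked at 9, e5 merges VC(e3)=(2, 1) and bumps thr0's slot → (3, 1)
invoked at 14, e8 merges VC(e4)=(2, 2) and bumps thr1's slot → (2, 3)
invoked at 11, e6 merges VC(e3)=(2, 1), VC(e5)=(3, 1) and bumps thr0's slot → (4, 1)
invoked at 13, e7 merges VC(e6)=(4, 1), VC(e8)=(2, 3) and bumps thr0's slot → (5, 3)
invoked at 17, e9 merges VC(e7)=(5, 3), VC(e8)=(2, 3) and bumps thr0's slot → (6, 3)
target: VC(e3) = (2, 1)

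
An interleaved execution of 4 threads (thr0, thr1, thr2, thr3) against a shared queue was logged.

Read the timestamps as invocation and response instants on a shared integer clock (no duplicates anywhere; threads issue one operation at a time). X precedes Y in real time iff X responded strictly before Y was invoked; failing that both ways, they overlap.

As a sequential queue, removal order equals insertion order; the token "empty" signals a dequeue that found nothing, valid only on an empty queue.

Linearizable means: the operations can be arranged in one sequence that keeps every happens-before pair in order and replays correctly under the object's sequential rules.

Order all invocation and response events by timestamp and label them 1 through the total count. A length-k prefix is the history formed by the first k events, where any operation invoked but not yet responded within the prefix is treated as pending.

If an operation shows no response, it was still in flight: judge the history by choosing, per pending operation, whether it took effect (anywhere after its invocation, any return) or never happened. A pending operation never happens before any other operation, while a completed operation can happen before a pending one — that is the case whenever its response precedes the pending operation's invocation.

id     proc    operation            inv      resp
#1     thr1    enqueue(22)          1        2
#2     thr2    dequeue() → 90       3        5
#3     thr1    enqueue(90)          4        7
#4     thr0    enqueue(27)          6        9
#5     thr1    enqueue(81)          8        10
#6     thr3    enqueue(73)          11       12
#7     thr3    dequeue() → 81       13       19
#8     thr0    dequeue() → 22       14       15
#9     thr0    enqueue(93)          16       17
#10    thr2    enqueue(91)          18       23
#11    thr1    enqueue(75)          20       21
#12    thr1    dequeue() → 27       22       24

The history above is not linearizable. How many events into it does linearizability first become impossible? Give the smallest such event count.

events 1..4 are linearizable; a witness order is #1:
after step 1 (#1 enqueue(22)): queue <22>
with event 5 included (#2 responding at time 5), all real-time-consistent orders fail
include/drop combinations of the 1 pending operation (#3) were all tried; none helps
for example #1, #2 (pending dropped) fails at step 2: #2 dequeue() → 90 is not legal there

5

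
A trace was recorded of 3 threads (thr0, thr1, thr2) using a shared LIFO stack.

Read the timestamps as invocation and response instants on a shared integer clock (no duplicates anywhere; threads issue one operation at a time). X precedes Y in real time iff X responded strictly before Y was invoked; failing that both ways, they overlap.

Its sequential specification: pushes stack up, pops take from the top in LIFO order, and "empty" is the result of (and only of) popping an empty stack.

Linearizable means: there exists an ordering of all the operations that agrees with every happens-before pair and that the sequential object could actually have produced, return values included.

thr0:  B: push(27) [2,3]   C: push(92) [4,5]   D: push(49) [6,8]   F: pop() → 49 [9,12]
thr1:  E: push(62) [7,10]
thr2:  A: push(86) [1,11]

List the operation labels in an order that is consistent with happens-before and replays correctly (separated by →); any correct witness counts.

A → B → C → D → F → E

step 1: A push(86) — stack <86>
step 2: B push(27) — stack <86,27>
step 3: C push(92) — stack <86,27,92>
step 4: D push(49) — stack <86,27,92,49>
step 5: F pop() → 49 — stack <86,27,92>
step 6: E push(62) — stack <86,27,92,62>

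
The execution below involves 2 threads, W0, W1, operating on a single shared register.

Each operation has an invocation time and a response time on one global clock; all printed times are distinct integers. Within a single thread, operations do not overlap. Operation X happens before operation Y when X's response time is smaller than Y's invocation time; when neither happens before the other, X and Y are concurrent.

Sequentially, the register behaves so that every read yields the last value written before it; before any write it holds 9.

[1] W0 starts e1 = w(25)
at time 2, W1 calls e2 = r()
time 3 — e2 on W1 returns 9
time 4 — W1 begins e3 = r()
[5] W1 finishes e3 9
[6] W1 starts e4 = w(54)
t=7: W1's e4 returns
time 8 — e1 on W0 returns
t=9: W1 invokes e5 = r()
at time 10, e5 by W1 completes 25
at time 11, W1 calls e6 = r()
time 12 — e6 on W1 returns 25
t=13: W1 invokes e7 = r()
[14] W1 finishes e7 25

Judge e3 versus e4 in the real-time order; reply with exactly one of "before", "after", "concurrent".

before

e3 spans [4,5], e4 spans [6,7]
resp(e3)=5 < inv(e4)=6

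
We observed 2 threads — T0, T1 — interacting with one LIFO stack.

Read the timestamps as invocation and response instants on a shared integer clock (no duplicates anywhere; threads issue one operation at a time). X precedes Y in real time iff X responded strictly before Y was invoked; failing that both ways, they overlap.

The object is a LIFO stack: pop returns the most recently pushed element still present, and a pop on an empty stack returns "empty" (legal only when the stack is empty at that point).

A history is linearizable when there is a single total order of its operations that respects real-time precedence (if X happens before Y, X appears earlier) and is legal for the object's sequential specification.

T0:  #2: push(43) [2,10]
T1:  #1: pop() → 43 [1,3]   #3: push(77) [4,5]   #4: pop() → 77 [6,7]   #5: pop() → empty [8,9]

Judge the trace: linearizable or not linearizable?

linearizable

a witness: #2, #1, #3, #4, #5
1. #2 push(43), leaving stack <43>
2. #1 pop() → 43, leaving stack <>
3. #3 push(77), leaving stack <77>
4. #4 pop() → 77, leaving stack <>
5. #5 pop() → empty, leaving stack <>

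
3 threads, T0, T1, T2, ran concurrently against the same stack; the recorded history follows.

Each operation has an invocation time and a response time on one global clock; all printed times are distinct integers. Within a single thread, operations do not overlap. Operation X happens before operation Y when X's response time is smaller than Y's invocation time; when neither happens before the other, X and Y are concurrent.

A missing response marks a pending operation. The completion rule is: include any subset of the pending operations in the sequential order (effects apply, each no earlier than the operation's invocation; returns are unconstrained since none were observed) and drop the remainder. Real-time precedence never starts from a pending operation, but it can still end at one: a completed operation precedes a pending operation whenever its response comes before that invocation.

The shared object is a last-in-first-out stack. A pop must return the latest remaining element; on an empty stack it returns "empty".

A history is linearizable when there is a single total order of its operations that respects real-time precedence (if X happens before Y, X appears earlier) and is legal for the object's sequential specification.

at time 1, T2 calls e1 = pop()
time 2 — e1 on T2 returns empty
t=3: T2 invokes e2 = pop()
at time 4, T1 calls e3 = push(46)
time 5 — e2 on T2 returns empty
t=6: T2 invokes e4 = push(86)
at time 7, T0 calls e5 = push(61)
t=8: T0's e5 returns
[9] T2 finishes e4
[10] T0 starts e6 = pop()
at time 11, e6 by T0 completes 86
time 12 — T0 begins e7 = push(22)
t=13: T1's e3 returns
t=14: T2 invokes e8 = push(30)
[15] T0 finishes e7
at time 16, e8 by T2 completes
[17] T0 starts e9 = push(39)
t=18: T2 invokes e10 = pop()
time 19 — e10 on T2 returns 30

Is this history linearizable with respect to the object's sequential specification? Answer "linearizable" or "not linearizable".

linearizable

one valid linearization: e1, e2, e3, e5, e4, e6, e7, e8, e10
after step 1 (e1 pop() → empty): stack <>
after step 2 (e2 pop() → empty): stack <>
after step 3 (e3 push(46)): stack <46>
after step 4 (e5 push(61)): stack <46,61>
after step 5 (e4 push(86)): stack <46,61,86>
after step 6 (e6 pop() → 86): stack <46,61>
after step 7 (e7 push(22)): stack <46,61,22>
after step 8 (e8 push(30)): stack <46,61,22,30>
after step 9 (e10 pop() → 30): stack <46,61,22>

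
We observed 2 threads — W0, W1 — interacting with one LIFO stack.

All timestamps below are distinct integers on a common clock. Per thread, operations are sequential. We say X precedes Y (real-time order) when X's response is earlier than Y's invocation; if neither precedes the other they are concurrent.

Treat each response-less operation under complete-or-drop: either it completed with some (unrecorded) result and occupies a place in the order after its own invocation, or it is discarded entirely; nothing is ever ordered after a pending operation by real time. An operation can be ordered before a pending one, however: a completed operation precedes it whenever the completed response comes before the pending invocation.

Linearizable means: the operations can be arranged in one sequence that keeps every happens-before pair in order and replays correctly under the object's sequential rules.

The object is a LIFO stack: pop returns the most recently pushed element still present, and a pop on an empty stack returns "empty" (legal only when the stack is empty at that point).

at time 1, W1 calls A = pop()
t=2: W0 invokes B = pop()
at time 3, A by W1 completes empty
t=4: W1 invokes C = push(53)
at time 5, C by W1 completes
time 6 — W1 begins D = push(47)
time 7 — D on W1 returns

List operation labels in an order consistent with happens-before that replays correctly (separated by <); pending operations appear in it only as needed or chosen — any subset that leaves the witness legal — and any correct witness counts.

A < B < C < D

step 1: A pop() → empty — stack <>
step 2: B pop() (pending, included) — stack <>
step 3: C push(53) — stack <53>
step 4: D push(47) — stack <53,47>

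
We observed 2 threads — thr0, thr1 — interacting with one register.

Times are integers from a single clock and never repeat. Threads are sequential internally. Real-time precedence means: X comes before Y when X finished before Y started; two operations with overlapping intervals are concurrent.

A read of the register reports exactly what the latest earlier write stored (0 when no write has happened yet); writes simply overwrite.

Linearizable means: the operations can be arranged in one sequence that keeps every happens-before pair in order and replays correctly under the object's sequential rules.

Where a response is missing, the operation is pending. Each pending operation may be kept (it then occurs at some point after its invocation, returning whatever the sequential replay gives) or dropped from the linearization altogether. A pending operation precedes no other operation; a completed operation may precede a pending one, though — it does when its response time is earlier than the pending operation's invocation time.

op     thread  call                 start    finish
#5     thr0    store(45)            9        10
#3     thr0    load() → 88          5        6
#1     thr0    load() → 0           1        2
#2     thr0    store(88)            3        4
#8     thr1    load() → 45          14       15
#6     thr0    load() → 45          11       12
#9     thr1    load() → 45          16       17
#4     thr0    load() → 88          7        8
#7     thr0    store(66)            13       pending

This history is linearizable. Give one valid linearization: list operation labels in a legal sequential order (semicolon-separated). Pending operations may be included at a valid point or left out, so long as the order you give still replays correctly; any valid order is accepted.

step 1: #1 load() → 0 — value 0
step 2: #2 store(88) — value 88
step 3: #3 load() → 88 — value 88
step 4: #4 load() → 88 — value 88
step 5: #5 store(45) — value 45
step 6: #6 load() → 45 — value 45
step 7: #8 load() → 45 — value 45
step 8: #9 load() → 45 — value 45

#1; #2; #3; #4; #5; #6; #8; #9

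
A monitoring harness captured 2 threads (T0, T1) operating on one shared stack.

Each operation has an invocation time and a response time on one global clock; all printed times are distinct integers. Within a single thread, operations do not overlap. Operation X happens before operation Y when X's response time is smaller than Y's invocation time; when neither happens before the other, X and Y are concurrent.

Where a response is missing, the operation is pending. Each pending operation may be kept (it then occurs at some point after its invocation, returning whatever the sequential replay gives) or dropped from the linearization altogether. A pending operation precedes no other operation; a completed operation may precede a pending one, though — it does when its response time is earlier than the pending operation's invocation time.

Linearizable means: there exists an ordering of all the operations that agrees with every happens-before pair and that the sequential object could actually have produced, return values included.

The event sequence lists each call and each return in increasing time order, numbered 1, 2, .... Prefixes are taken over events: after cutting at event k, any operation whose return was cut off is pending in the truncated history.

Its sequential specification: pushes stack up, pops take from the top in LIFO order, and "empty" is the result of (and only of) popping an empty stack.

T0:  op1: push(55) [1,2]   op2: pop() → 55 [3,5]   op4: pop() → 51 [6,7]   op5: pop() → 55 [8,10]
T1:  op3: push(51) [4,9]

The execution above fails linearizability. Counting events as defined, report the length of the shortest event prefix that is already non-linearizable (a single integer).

events 1..9 are linearizable; a witness order is op1, op2, op3, op4:
step 1: op1 push(55) — stack <55>
step 2: op2 pop() → 55 — stack <>
step 3: op3 push(51) — stack <51>
step 4: op4 pop() → 51 — stack <>
once event 10 joins (op5's response, time 10), exhaustive search finds no witness
sample order op1, op2, op3, op4, op5 stalls at step 5 — op5 pop() → 55 has no legal effect
sample order op1, op2, op4, op3, op5 stalls at step 3 — op4 pop() → 51 has no legal effect

10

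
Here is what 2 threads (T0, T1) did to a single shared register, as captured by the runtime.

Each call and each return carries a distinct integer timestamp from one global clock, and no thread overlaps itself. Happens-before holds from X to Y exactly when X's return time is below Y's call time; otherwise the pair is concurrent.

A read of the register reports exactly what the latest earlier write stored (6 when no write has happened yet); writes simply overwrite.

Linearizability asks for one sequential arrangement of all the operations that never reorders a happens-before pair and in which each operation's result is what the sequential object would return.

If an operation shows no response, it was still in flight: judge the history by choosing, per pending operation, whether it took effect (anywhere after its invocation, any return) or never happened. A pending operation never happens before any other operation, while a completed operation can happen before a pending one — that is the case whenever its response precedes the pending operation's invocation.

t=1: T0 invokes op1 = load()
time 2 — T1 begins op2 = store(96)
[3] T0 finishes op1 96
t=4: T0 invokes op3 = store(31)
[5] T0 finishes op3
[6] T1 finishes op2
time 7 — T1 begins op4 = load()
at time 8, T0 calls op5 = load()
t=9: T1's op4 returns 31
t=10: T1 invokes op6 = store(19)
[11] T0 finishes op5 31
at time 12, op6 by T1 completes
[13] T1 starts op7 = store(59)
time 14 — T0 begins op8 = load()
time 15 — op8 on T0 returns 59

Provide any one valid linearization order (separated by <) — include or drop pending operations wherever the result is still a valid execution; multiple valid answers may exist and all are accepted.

step 1: op2 store(96) — value 96
step 2: op1 load() → 96 — value 96
step 3: op3 store(31) — value 31
step 4: op4 load() → 31 — value 31
step 5: op5 load() → 31 — value 31
step 6: op6 store(19) — value 19
step 7: op7 store(59) (pending, included) — value 59
step 8: op8 load() → 59 — value 59

op2 < op1 < op3 < op4 < op5 < op6 < op7 < op8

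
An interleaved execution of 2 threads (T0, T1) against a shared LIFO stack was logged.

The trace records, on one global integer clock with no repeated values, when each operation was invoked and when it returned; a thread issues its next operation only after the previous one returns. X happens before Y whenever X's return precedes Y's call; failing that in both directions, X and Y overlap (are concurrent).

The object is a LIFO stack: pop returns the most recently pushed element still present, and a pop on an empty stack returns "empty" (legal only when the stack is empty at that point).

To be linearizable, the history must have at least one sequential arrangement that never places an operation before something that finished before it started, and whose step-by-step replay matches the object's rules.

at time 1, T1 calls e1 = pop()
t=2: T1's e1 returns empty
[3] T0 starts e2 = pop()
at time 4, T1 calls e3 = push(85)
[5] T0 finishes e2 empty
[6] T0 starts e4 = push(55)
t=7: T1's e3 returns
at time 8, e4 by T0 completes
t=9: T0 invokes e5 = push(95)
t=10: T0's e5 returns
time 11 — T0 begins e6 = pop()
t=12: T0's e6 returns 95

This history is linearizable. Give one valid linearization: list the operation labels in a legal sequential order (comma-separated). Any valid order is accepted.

e1, e2, e3, e4, e5, e6

step 1: e1 pop() → empty — stack <>
step 2: e2 pop() → empty — stack <>
step 3: e3 push(85) — stack <85>
step 4: e4 push(55) — stack <85,55>
step 5: e5 push(95) — stack <85,55,95>
step 6: e6 pop() → 95 — stack <85,55>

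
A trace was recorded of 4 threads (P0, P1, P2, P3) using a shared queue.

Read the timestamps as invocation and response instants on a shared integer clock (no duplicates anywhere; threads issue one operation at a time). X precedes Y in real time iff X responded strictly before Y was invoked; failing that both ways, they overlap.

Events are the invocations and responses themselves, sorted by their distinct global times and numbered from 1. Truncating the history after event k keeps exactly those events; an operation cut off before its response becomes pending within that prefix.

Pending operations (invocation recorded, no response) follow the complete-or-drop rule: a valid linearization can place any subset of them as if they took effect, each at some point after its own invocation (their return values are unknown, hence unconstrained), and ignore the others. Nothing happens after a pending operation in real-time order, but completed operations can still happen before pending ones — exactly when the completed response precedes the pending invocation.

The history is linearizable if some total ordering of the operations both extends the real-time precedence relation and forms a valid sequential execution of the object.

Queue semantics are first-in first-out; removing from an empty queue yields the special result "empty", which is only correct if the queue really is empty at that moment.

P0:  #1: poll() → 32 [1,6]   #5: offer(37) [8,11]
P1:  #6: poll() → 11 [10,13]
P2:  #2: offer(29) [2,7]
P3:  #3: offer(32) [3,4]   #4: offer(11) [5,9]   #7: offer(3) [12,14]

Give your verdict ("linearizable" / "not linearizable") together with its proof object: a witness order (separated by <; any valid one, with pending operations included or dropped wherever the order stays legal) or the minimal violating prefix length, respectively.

after step 1 (#3 offer(32)): queue <32>
after step 2 (#1 poll() → 32): queue <>
after step 3 (#4 offer(11)): queue <11>
after step 4 (#2 offer(29)): queue <11,29>
after step 5 (#5 offer(37)): queue <11,29,37>
after step 6 (#6 poll() → 11): queue <29,37>
after step 7 (#7 offer(3)): queue <29,37,3>

linearizable — witness: #3 < #1 < #4 < #2 < #5 < #6 < #7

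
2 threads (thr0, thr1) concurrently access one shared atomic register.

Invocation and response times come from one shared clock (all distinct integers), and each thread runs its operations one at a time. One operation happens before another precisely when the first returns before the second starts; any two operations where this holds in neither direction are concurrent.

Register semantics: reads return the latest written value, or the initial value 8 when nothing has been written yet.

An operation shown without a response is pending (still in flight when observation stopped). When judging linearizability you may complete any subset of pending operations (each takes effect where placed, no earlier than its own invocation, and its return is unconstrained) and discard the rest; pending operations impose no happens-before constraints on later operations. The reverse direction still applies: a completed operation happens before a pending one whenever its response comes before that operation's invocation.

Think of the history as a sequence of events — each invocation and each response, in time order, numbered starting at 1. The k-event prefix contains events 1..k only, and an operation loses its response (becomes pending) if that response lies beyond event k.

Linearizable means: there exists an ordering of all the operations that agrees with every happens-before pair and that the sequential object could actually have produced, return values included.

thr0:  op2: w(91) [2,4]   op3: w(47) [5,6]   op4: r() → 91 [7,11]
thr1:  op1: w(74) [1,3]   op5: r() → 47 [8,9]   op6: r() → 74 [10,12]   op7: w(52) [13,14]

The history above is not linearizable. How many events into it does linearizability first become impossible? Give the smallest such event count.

11

events 1..10 are still linearizable — one witness is op1, op2, op3, op4, op5:
step 1: op1 w(74) — value 74
step 2: op2 w(91) — value 91
step 3: op3 w(47) — value 47
step 4: op4 r() (pending, included) — value 47
step 5: op5 r() → 47 — value 47
at event 11 (op4's time-11 response) nothing linearizes any more
every completion of the 1 pending operation (op6) was checked; none linearizes
one such order, op1, op2, op3, op4, op5 (pending dropped), breaks at step 4 where op4 r() → 91 is illegal
one such order, op1, op2, op3, op5, op4 (pending dropped), breaks at step 5 where op4 r() → 91 is illegal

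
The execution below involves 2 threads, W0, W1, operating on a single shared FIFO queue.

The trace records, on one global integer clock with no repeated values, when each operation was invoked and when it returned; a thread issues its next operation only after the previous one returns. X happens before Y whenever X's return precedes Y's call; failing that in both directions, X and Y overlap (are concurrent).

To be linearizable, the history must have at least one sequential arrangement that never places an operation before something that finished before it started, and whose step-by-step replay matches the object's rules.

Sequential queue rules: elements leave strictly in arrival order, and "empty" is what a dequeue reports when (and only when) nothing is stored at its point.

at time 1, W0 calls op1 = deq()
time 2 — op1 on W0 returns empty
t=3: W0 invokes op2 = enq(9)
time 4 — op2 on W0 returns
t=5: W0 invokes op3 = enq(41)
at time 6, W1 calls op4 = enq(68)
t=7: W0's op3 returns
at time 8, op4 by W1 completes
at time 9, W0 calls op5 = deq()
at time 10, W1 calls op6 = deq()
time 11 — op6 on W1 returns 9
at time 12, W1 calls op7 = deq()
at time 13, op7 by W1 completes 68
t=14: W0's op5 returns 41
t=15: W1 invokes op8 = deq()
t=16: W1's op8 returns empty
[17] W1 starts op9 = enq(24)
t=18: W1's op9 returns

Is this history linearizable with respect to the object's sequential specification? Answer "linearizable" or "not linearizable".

witness order: op1, op2, op3, op4, op6, op5, op7, op8, op9
1. op1 deq() → empty, leaving queue <>
2. op2 enq(9), leaving queue <9>
3. op3 enq(41), leaving queue <9,41>
4. op4 enq(68), leaving queue <9,41,68>
5. op6 deq() → 9, leaving queue <41,68>
6. op5 deq() → 41, leaving queue <68>
7. op7 deq() → 68, leaving queue <>
8. op8 deq() → empty, leaving queue <>
9. op9 enq(24), leaving queue <24>

linearizable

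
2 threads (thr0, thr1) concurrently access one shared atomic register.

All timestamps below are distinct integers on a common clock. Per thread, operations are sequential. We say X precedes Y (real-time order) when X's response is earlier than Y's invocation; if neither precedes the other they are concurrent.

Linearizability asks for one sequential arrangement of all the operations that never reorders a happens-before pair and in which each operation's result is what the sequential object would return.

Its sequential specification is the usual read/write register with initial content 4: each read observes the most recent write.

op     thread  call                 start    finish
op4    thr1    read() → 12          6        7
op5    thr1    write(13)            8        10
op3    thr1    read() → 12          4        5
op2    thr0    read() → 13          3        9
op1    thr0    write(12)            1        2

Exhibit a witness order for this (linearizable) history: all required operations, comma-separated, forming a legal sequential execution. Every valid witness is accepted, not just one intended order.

op1, op3, op4, op5, op2

1. op1 write(12), leaving value 12
2. op3 read() → 12, leaving value 12
3. op4 read() → 12, leaving value 12
4. op5 write(13), leaving value 13
5. op2 read() → 13, leaving value 13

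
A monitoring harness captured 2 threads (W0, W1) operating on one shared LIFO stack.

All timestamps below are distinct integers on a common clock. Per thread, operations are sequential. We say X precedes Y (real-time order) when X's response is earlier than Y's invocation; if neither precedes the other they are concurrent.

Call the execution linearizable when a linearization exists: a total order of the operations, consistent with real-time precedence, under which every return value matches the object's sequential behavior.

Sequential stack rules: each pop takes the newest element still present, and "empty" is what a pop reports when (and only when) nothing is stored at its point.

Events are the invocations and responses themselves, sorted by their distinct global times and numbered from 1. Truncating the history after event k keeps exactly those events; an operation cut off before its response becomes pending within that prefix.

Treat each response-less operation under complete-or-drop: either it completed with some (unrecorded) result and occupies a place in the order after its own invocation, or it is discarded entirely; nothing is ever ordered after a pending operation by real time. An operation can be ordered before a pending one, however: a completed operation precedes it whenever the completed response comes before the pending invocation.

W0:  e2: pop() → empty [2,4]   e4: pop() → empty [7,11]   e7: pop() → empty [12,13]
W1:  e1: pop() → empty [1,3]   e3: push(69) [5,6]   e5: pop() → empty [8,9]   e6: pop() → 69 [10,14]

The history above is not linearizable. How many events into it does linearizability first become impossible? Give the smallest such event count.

11

one valid order for events 1..10 is e1, e2, e3, e4, e5:
after step 1 (e1 pop() → empty): stack <>
after step 2 (e2 pop() → empty): stack <>
after step 3 (e3 push(69)): stack <69>
after step 4 (e4 pop() (pending, included)): stack <>
after step 5 (e5 pop() → empty): stack <>
event 11 — e4's response, time 11 — after it, nothing linearizes
including or dropping the 1 pending operation (e6) in any combination fails
one such order, e1, e2, e3, e4, e5 (pending dropped), breaks at step 4 where e4 pop() → empty is illegal
one such order, e1, e2, e3, e5, e4 (pending dropped), breaks at step 4 where e5 pop() → empty is illegal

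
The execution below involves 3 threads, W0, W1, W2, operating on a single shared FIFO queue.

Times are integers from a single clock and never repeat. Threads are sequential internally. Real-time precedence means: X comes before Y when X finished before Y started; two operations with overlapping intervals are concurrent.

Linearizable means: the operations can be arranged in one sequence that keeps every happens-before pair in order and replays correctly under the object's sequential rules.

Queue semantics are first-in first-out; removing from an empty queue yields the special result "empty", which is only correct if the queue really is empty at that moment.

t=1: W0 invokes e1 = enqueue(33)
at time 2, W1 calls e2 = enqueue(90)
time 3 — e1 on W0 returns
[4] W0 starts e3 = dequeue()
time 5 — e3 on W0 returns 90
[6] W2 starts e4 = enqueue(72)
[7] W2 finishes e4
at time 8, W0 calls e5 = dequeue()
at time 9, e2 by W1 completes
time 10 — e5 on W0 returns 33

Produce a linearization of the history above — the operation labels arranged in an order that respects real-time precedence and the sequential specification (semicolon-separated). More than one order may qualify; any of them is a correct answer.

step 1: e2 enqueue(90) — queue <90>
step 2: e1 enqueue(33) — queue <90,33>
step 3: e3 dequeue() → 90 — queue <33>
step 4: e4 enqueue(72) — queue <33,72>
step 5: e5 dequeue() → 33 — queue <72>

e2; e1; e3; e4; e5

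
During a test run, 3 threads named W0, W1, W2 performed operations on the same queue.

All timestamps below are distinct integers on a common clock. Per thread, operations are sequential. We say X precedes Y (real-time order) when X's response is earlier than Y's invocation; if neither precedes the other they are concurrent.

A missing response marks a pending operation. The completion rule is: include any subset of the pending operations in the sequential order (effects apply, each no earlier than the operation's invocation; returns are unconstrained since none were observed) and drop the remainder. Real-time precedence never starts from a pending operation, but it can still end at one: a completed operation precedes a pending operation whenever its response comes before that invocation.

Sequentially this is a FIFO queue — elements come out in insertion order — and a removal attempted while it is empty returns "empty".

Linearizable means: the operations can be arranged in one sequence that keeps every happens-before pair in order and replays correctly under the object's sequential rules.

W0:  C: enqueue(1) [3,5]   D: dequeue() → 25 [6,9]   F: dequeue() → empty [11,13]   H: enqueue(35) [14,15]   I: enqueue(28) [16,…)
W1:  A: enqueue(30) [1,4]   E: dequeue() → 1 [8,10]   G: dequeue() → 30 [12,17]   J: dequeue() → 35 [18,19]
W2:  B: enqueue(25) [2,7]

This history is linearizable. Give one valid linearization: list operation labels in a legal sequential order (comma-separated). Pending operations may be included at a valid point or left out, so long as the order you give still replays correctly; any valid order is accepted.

B, C, A, D, E, G, F, H, I, J

1. B enqueue(25), leaving queue <25>
2. C enqueue(1), leaving queue <25,1>
3. A enqueue(30), leaving queue <25,1,30>
4. D dequeue() → 25, leaving queue <1,30>
5. E dequeue() → 1, leaving queue <30>
6. G dequeue() → 30, leaving queue <>
7. F dequeue() → empty, leaving queue <>
8. H enqueue(35), leaving queue <35>
9. I enqueue(28) (pending, included), leaving queue <35,28>
10. J dequeue() → 35, leaving queue <28>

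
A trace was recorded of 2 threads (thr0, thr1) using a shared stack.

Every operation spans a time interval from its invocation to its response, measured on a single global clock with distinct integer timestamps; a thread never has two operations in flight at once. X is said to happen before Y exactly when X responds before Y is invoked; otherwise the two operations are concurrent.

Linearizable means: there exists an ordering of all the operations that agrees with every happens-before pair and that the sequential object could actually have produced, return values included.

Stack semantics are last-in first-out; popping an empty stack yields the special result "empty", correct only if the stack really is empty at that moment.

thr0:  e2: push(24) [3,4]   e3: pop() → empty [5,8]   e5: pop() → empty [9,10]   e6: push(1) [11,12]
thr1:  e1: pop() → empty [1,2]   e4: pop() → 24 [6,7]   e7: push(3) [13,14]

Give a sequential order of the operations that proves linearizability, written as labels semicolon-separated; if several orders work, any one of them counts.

after step 1 (e1 pop() → empty): stack <>
after step 2 (e2 push(24)): stack <24>
after step 3 (e4 pop() → 24): stack <>
after step 4 (e3 pop() → empty): stack <>
after step 5 (e5 pop() → empty): stack <>
after step 6 (e6 push(1)): stack <1>
after step 7 (e7 push(3)): stack <1,3>

e1; e2; e4; e3; e5; e6; e7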